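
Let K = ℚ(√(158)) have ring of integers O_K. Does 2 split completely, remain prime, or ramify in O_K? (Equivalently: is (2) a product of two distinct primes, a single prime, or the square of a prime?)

d = 158 ≡ 2 (mod 4), so O_K = ℤ[√158] and disc(K) = 4d = 632.
2 divides disc(K) = 632, so 2 ramifies.

ramified — (2) = 𝔭²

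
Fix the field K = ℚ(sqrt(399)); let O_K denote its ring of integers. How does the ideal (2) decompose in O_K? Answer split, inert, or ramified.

d = 399 ≡ 3 (mod 4), so O_K = ℤ[√399] and disc(K) = 4d = 1596.
Ramification test: 2 | 1596. The prime 2 ramifies in K.

ramified — (2) = 𝔭²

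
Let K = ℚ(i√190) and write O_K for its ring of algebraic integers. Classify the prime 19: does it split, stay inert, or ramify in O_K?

ramified

d = -190 ≡ 2 (mod 4), so O_K = ℤ[√-190] and disc(K) = 4d = -760.
19 divides disc(K) = -760, so 19 ramifies.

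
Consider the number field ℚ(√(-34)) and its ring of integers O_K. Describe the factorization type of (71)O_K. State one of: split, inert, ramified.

d = -34 ≡ 2 (mod 4), so O_K = ℤ[√-34] and disc(K) = 4d = -136.
71 ∤ -136, so 71 is unramified.
(-34/71) = 37^35 mod 71 = 1, giving Legendre symbol 1.
d is a quadratic residue mod p, hence 71 splits in O_K.

71 splits in O_K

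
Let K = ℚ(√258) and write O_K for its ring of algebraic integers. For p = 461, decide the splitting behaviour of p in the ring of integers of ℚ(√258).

p splits

Since 258 ≢ 1 mod 4, the ring of integers is ℤ[√258] with discriminant 4·258 = 1032.
Since gcd(461, 1032) = 1 the prime 461 does not ramify.
(258/461) = 258^230 mod 461 = 1, giving Legendre symbol 1.
Legendre symbol 1 ⇒ 461 is split.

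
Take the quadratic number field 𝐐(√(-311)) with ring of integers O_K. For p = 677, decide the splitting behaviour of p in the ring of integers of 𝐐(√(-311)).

remains prime (inert)

-311 mod 4 = 1, hence disc K = -311 and O_K = ℤ[(1+√-311)/2].
disc(K) = -311 is not divisible by 677; 677 is unramified.
Compute (-311/677) via Euler: 366^((677-1)/2) mod 677 = 676, so (-311/677) = -1.
Legendre symbol -1 ⇒ 677 is inert.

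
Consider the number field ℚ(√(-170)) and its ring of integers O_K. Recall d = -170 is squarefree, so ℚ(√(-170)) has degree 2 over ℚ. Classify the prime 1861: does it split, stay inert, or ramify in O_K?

Since -170 ≢ 1 mod 4, the ring of integers is ℤ[√-170] with discriminant 4·(-170) = -680.
disc(K) = -680 is not divisible by 1861; 1861 is unramified.
(-170/1861) = 1691^930 mod 1861 = 1860, giving Legendre symbol -1.
Legendre symbol -1 ⇒ 1861 is inert.

inert — (1861) stays prime in O_K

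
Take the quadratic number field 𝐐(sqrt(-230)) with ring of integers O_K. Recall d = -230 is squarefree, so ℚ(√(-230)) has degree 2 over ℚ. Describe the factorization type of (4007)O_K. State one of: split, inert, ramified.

splits completely

d = -230 ≡ 2 (mod 4), so O_K = ℤ[√-230] and disc(K) = 4d = -920.
disc(K) = -920 is not divisible by 4007; 4007 is unramified.
Euler's criterion: (-230)^2003 mod 4007 = 1. Thus (-230|4007) = 1.
(-230/4007) = 1, so 4007 splits.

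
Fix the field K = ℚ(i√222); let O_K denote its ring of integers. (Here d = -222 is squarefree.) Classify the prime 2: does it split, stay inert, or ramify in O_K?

-222 mod 4 = 2, hence disc K = 4·(-222) = -888 and O_K = ℤ[√-222].
disc(K) = -888 = 2·(-444), so p = 2 is ramified.

p ramifies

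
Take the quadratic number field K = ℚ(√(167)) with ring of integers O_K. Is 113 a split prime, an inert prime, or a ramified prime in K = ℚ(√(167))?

remains prime (inert)

Since 167 ≢ 1 mod 4, the ring of integers is ℤ[√167] with discriminant 4·167 = 668.
Since gcd(113, 668) = 1 the prime 113 does not ramify.
Legendre symbol by Euler's criterion: (167/113) ≡ 167^56 ≡ 112 (mod 113), i.e. (167/113) = -1.
d is a non-residue mod p, hence 113 remains inert in O_K.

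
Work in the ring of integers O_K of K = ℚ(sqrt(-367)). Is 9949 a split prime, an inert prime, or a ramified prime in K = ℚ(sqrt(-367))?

Since -367 ≡ 1 mod 4, the ring of integers is ℤ[(1+√-367)/2] with discriminant -367.
disc(K) = -367 is not divisible by 9949; 9949 is unramified.
(-367/9949) = 9582^4974 mod 9949 = 9948, giving Legendre symbol -1.
Legendre symbol -1 ⇒ 9949 is inert.

9949 remains inert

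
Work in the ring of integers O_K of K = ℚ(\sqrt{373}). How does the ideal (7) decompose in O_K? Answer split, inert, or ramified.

p splits

d = 373 ≡ 1 (mod 4), so O_K = ℤ[(1+√373)/2] and disc(K) = d = 373.
Since gcd(7, 373) = 1 the prime 7 does not ramify.
Compute (373/7) via Euler: 2^((7-1)/2) mod 7 = 1, so (373/7) = 1.
d is a quadratic residue mod p, hence 7 splits in O_K.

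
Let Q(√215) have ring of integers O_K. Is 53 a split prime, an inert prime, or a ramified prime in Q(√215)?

53 remains inert

Since 215 ≢ 1 mod 4, the ring of integers is ℤ[√215] with discriminant 4·215 = 860.
53 ∤ 860, so 53 is unramified.
(215/53) = 3^26 mod 53 = 52, giving Legendre symbol -1.
(215/53) = -1, so 53 is inert.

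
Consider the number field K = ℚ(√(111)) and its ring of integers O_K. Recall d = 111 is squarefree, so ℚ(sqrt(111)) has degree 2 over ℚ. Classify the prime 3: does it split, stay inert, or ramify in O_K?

ramifies in O_K

Since 111 ≢ 1 mod 4, the ring of integers is ℤ[√111] with discriminant 4·111 = 444.
3 divides disc(K) = 444, so 3 ramifies.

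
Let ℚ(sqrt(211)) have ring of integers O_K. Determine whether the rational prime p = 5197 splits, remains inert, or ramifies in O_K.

inert — (5197) stays prime in O_K

Since 211 ≢ 1 mod 4, the ring of integers is ℤ[√211] with discriminant 4·211 = 844.
Since gcd(5197, 844) = 1 the prime 5197 does not ramify.
Compute (211/5197) via Euler: 211^((5197-1)/2) mod 5197 = 5196, so (211/5197) = -1.
d is a non-residue mod p, hence 5197 remains inert in O_K.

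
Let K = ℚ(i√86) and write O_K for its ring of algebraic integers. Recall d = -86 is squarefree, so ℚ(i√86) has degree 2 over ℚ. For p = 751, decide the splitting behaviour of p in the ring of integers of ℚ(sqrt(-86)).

d = -86 ≡ 2 (mod 4), so O_K = ℤ[√-86] and disc(K) = 4d = -344.
disc(K) = -344 is not divisible by 751; 751 is unramified.
(-86/751) = 665^375 mod 751 = 750, giving Legendre symbol -1.
d is a non-residue mod p, hence 751 remains inert in O_K.

remains prime (inert)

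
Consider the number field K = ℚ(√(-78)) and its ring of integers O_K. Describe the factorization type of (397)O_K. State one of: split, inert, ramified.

split — (397) = 𝔭₁𝔭₂ with 𝔭₁ ≠ 𝔭₂

Since -78 ≢ 1 mod 4, the ring of integers is ℤ[√-78] with discriminant 4·(-78) = -312.
disc(K) = -312 is not divisible by 397; 397 is unramified.
Euler's criterion: (-78)^198 mod 397 = 1. Thus (-78|397) = 1.
(-78/397) = 1, so 397 splits.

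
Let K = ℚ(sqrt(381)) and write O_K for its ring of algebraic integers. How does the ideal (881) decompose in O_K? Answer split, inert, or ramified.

Since 381 ≡ 1 mod 4, the ring of integers is ℤ[(1+√381)/2] with discriminant 381.
Since gcd(881, 381) = 1 the prime 881 does not ramify.
Euler's criterion: 381^440 mod 881 = 1. Thus (381|881) = 1.
(381/881) = 1, so 881 splits.

split — (881) = 𝔭₁𝔭₂ with 𝔭₁ ≠ 𝔭₂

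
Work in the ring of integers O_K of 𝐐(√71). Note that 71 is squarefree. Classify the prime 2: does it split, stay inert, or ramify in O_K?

71 mod 4 = 3, hence disc K = 4·71 = 284 and O_K = ℤ[√71].
2 divides disc(K) = 284, so 2 ramifies.

ramifies in O_K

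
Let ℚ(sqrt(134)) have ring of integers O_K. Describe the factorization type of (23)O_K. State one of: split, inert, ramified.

Since 134 ≢ 1 mod 4, the ring of integers is ℤ[√134] with discriminant 4·134 = 536.
23 ∤ 536, so 23 is unramified.
Euler's criterion: 134^11 mod 23 = 22. Thus (134|23) = -1.
d is a non-residue mod p, hence 23 remains inert in O_K.

inert — (23) stays prime in O_K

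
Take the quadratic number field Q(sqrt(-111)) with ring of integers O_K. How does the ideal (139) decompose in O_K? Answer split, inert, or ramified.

Since -111 ≡ 1 mod 4, the ring of integers is ℤ[(1+√-111)/2] with discriminant -111.
139 ∤ -111, so 139 is unramified.
Euler's criterion: (-111)^69 mod 139 = 1. Thus (-111|139) = 1.
Legendre symbol 1 ⇒ 139 is split.

p splits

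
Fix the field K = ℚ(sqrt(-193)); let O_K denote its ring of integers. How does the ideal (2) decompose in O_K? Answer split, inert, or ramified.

Since -193 ≢ 1 mod 4, the ring of integers is ℤ[√-193] with discriminant 4·(-193) = -772.
Ramification test: 2 | -772. The prime 2 ramifies in K.

ramified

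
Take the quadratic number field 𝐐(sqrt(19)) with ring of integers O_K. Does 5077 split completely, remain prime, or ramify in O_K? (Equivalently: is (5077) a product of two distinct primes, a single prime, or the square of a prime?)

19 mod 4 = 3, hence disc K = 4·19 = 76 and O_K = ℤ[√19].
5077 ∤ 76, so 5077 is unramified.
Euler's criterion: 19^2538 mod 5077 = 1. Thus (19|5077) = 1.
(19/5077) = 1, so 5077 splits.

5077 splits in O_K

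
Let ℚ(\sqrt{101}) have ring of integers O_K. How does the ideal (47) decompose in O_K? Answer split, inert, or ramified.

p splits

Since 101 ≡ 1 mod 4, the ring of integers is ℤ[(1+√101)/2] with discriminant 101.
disc(K) = 101 is not divisible by 47; 47 is unramified.
Euler's criterion: 101^23 mod 47 = 1. Thus (101|47) = 1.
Legendre symbol 1 ⇒ 47 is split.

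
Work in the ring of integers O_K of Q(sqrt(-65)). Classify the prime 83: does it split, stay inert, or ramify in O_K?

-65 mod 4 = 3, hence disc K = 4·(-65) = -260 and O_K = ℤ[√-65].
Since gcd(83, -260) = 1 the prime 83 does not ramify.
(-65/83) = 18^41 mod 83 = 82, giving Legendre symbol -1.
d is a non-residue mod p, hence 83 remains inert in O_K.

inert — (83) stays prime in O_K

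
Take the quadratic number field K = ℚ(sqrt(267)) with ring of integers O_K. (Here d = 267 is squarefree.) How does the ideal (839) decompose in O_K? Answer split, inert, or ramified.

inert

267 mod 4 = 3, hence disc K = 4·267 = 1068 and O_K = ℤ[√267].
Since gcd(839, 1068) = 1 the prime 839 does not ramify.
Compute (267/839) via Euler: 267^((839-1)/2) mod 839 = 838, so (267/839) = -1.
d is a non-residue mod p, hence 839 remains inert in O_K.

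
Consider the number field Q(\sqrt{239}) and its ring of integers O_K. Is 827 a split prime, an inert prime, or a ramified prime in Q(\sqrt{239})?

inert

239 mod 4 = 3, hence disc K = 4·239 = 956 and O_K = ℤ[√239].
827 ∤ 956, so 827 is unramified.
Legendre symbol by Euler's criterion: (239/827) ≡ 239^413 ≡ 826 (mod 827), i.e. (239/827) = -1.
d is a non-residue mod p, hence 827 remains inert in O_K.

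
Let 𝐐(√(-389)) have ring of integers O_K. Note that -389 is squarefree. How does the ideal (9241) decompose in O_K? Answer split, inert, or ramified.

9241 splits in O_K

d = -389 ≡ 3 (mod 4), so O_K = ℤ[√-389] and disc(K) = 4d = -1556.
Since gcd(9241, -1556) = 1 the prime 9241 does not ramify.
Legendre symbol by Euler's criterion: (-389/9241) ≡ (-389)^4620 ≡ 1 (mod 9241), i.e. (-389/9241) = 1.
d is a quadratic residue mod p, hence 9241 splits in O_K.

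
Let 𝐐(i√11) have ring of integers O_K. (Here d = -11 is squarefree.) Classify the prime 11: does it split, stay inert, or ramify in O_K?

11 is ramified

-11 mod 4 = 1, hence disc K = -11 and O_K = ℤ[(1+√-11)/2].
Ramification test: 11 | -11. The prime 11 ramifies in K.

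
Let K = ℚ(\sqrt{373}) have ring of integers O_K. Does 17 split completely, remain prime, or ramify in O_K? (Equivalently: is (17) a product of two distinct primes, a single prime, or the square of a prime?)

373 mod 4 = 1, hence disc K = 373 and O_K = ℤ[(1+√373)/2].
17 ∤ 373, so 17 is unramified.
Euler's criterion: 373^8 mod 17 = 1. Thus (373|17) = 1.
Legendre symbol 1 ⇒ 17 is split.

17 splits in O_K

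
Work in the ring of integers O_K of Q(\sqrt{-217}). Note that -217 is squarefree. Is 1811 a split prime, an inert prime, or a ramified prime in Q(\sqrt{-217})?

inert — (1811) stays prime in O_K

Since -217 ≢ 1 mod 4, the ring of integers is ℤ[√-217] with discriminant 4·(-217) = -868.
disc(K) = -868 is not divisible by 1811; 1811 is unramified.
Compute (-217/1811) via Euler: 1594^((1811-1)/2) mod 1811 = 1810, so (-217/1811) = -1.
(-217/1811) = -1, so 1811 is inert.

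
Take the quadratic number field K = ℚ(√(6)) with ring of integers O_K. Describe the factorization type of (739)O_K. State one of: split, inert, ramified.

Since 6 ≢ 1 mod 4, the ring of integers is ℤ[√6] with discriminant 4·6 = 24.
739 ∤ 24, so 739 is unramified.
Legendre symbol by Euler's criterion: (6/739) ≡ 6^369 ≡ 1 (mod 739), i.e. (6/739) = 1.
(6/739) = 1, so 739 splits.

split — (739) = 𝔭₁𝔭₂ with 𝔭₁ ≠ 𝔭₂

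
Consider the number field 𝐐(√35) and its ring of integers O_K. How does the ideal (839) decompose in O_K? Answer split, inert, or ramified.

839 splits in O_K

d = 35 ≡ 3 (mod 4), so O_K = ℤ[√35] and disc(K) = 4d = 140.
disc(K) = 140 is not divisible by 839; 839 is unramified.
Legendre symbol by Euler's criterion: (35/839) ≡ 35^419 ≡ 1 (mod 839), i.e. (35/839) = 1.
(35/839) = 1, so 839 splits.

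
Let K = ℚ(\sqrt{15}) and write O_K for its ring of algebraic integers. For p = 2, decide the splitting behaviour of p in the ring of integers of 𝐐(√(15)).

d = 15 ≡ 3 (mod 4), so O_K = ℤ[√15] and disc(K) = 4d = 60.
disc(K) = 60 = 2·30, so p = 2 is ramified.

p ramifies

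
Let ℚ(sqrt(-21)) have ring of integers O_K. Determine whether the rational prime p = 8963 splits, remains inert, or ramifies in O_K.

Since -21 ≢ 1 mod 4, the ring of integers is ℤ[√-21] with discriminant 4·(-21) = -84.
Since gcd(8963, -84) = 1 the prime 8963 does not ramify.
Euler's criterion: (-21)^4481 mod 8963 = 8962. Thus (-21|8963) = -1.
d is a non-residue mod p, hence 8963 remains inert in O_K.

inert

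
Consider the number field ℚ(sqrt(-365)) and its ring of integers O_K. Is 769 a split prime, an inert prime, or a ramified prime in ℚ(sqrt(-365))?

769 remains inert

d = -365 ≡ 3 (mod 4), so O_K = ℤ[√-365] and disc(K) = 4d = -1460.
disc(K) = -1460 is not divisible by 769; 769 is unramified.
Compute (-365/769) via Euler: 404^((769-1)/2) mod 769 = 768, so (-365/769) = -1.
(-365/769) = -1, so 769 is inert.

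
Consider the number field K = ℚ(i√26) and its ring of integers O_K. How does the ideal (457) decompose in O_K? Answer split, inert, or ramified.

inert

-26 mod 4 = 2, hence disc K = 4·(-26) = -104 and O_K = ℤ[√-26].
457 ∤ -104, so 457 is unramified.
Euler's criterion: (-26)^228 mod 457 = 456. Thus (-26|457) = -1.
(-26/457) = -1, so 457 is inert.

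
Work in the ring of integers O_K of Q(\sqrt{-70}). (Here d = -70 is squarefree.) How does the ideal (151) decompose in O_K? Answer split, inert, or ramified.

p splits

d = -70 ≡ 2 (mod 4), so O_K = ℤ[√-70] and disc(K) = 4d = -280.
151 ∤ -280, so 151 is unramified.
(-70/151) = 81^75 mod 151 = 1, giving Legendre symbol 1.
(-70/151) = 1, so 151 splits.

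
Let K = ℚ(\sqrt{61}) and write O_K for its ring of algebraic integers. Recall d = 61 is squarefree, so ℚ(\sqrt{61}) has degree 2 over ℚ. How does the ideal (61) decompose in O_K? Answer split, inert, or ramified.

Since 61 ≡ 1 mod 4, the ring of integers is ℤ[(1+√61)/2] with discriminant 61.
disc(K) = 61 = 61·1, so p = 61 is ramified.

61 is ramified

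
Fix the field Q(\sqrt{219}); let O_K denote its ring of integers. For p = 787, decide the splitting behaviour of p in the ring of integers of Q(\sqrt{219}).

219 mod 4 = 3, hence disc K = 4·219 = 876 and O_K = ℤ[√219].
787 ∤ 876, so 787 is unramified.
Compute (219/787) via Euler: 219^((787-1)/2) mod 787 = 786, so (219/787) = -1.
Legendre symbol -1 ⇒ 787 is inert.

787 remains inert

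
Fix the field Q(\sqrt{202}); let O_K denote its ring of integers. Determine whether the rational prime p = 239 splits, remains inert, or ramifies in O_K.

Since 202 ≢ 1 mod 4, the ring of integers is ℤ[√202] with discriminant 4·202 = 808.
239 ∤ 808, so 239 is unramified.
Legendre symbol by Euler's criterion: (202/239) ≡ 202^119 ≡ 1 (mod 239), i.e. (202/239) = 1.
d is a quadratic residue mod p, hence 239 splits in O_K.

split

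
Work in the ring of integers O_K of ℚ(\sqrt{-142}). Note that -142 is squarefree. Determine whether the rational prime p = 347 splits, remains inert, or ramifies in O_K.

split — (347) = 𝔭₁𝔭₂ with 𝔭₁ ≠ 𝔭₂

-142 mod 4 = 2, hence disc K = 4·(-142) = -568 and O_K = ℤ[√-142].
disc(K) = -568 is not divisible by 347; 347 is unramified.
Legendre symbol by Euler's criterion: (-142/347) ≡ (-142)^173 ≡ 1 (mod 347), i.e. (-142/347) = 1.
Legendre symbol 1 ⇒ 347 is split.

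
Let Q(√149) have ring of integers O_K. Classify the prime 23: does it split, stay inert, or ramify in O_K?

23 remains inert

Since 149 ≡ 1 mod 4, the ring of integers is ℤ[(1+√149)/2] with discriminant 149.
23 ∤ 149, so 23 is unramified.
Legendre symbol by Euler's criterion: (149/23) ≡ 149^11 ≡ 22 (mod 23), i.e. (149/23) = -1.
d is a non-residue mod p, hence 23 remains inert in O_K.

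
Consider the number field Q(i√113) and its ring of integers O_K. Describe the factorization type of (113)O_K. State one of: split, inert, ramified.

ramified — (113) = 𝔭²

-113 mod 4 = 3, hence disc K = 4·(-113) = -452 and O_K = ℤ[√-113].
disc(K) = -452 = 113·(-4), so p = 113 is ramified.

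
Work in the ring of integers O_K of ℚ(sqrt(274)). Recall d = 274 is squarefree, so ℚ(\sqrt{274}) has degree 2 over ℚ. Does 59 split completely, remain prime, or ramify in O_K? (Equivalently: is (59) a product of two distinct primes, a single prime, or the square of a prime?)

Since 274 ≢ 1 mod 4, the ring of integers is ℤ[√274] with discriminant 4·274 = 1096.
59 ∤ 1096, so 59 is unramified.
Legendre symbol by Euler's criterion: (274/59) ≡ 274^29 ≡ 58 (mod 59), i.e. (274/59) = -1.
d is a non-residue mod p, hence 59 remains inert in O_K.

59 remains inert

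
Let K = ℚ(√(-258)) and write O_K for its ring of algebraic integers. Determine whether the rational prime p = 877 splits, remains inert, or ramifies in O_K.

inert — (877) stays prime in O_K

d = -258 ≡ 2 (mod 4), so O_K = ℤ[√-258] and disc(K) = 4d = -1032.
877 ∤ -1032, so 877 is unramified.
Euler's criterion: (-258)^438 mod 877 = 876. Thus (-258|877) = -1.
(-258/877) = -1, so 877 is inert.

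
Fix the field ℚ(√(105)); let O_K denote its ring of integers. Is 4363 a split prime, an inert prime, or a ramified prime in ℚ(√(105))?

inert

Since 105 ≡ 1 mod 4, the ring of integers is ℤ[(1+√105)/2] with discriminant 105.
Since gcd(4363, 105) = 1 the prime 4363 does not ramify.
Euler's criterion: 105^2181 mod 4363 = 4362. Thus (105|4363) = -1.
Legendre symbol -1 ⇒ 4363 is inert.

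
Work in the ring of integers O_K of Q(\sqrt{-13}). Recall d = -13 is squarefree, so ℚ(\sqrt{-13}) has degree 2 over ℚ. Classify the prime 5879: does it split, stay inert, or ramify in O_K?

inert — (5879) stays prime in O_K

-13 mod 4 = 3, hence disc K = 4·(-13) = -52 and O_K = ℤ[√-13].
Since gcd(5879, -52) = 1 the prime 5879 does not ramify.
Euler's criterion: (-13)^2939 mod 5879 = 5878. Thus (-13|5879) = -1.
(-13/5879) = -1, so 5879 is inert.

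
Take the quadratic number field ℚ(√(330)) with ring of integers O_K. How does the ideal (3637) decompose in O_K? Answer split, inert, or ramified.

Since 330 ≢ 1 mod 4, the ring of integers is ℤ[√330] with discriminant 4·330 = 1320.
Since gcd(3637, 1320) = 1 the prime 3637 does not ramify.
Legendre symbol by Euler's criterion: (330/3637) ≡ 330^1818 ≡ 3636 (mod 3637), i.e. (330/3637) = -1.
Legendre symbol -1 ⇒ 3637 is inert.

3637 remains inert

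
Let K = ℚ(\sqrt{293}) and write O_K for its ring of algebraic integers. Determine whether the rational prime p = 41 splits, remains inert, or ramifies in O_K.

inert

293 mod 4 = 1, hence disc K = 293 and O_K = ℤ[(1+√293)/2].
Since gcd(41, 293) = 1 the prime 41 does not ramify.
(293/41) = 6^20 mod 41 = 40, giving Legendre symbol -1.
(293/41) = -1, so 41 is inert.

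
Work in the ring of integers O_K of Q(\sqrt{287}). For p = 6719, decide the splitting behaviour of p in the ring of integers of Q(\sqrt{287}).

287 mod 4 = 3, hence disc K = 4·287 = 1148 and O_K = ℤ[√287].
6719 ∤ 1148, so 6719 is unramified.
Euler's criterion: 287^3359 mod 6719 = 1. Thus (287|6719) = 1.
Legendre symbol 1 ⇒ 6719 is split.

p splits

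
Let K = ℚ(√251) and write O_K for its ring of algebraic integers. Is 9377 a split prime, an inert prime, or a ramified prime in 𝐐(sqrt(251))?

Since 251 ≢ 1 mod 4, the ring of integers is ℤ[√251] with discriminant 4·251 = 1004.
disc(K) = 1004 is not divisible by 9377; 9377 is unramified.
Euler's criterion: 251^4688 mod 9377 = 9376. Thus (251|9377) = -1.
Legendre symbol -1 ⇒ 9377 is inert.

p is inert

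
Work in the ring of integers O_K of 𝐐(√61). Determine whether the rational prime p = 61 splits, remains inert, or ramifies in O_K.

61 is ramified

d = 61 ≡ 1 (mod 4), so O_K = ℤ[(1+√61)/2] and disc(K) = d = 61.
61 divides disc(K) = 61, so 61 ramifies.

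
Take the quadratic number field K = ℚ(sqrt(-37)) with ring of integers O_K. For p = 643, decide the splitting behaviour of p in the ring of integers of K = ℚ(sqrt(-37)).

split — (643) = 𝔭₁𝔭₂ with 𝔭₁ ≠ 𝔭₂

Since -37 ≢ 1 mod 4, the ring of integers is ℤ[√-37] with discriminant 4·(-37) = -148.
Since gcd(643, -148) = 1 the prime 643 does not ramify.
Compute (-37/643) via Euler: 606^((643-1)/2) mod 643 = 1, so (-37/643) = 1.
Legendre symbol 1 ⇒ 643 is split.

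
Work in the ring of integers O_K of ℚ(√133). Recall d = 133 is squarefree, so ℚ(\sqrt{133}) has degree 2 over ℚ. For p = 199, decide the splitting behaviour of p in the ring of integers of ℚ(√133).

199 remains inert

133 mod 4 = 1, hence disc K = 133 and O_K = ℤ[(1+√133)/2].
199 ∤ 133, so 199 is unramified.
Compute (133/199) via Euler: 133^((199-1)/2) mod 199 = 198, so (133/199) = -1.
Legendre symbol -1 ⇒ 199 is inert.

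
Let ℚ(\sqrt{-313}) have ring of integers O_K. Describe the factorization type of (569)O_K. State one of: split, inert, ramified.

Since -313 ≢ 1 mod 4, the ring of integers is ℤ[√-313] with discriminant 4·(-313) = -1252.
569 ∤ -1252, so 569 is unramified.
Euler's criterion: (-313)^284 mod 569 = 1. Thus (-313|569) = 1.
d is a quadratic residue mod p, hence 569 splits in O_K.

p splits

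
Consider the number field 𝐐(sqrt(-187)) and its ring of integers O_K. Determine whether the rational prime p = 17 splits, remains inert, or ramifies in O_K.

-187 mod 4 = 1, hence disc K = -187 and O_K = ℤ[(1+√-187)/2].
17 divides disc(K) = -187, so 17 ramifies.

17 is ramified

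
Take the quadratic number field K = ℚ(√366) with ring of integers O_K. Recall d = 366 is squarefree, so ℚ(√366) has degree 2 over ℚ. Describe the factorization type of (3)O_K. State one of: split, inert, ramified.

366 mod 4 = 2, hence disc K = 4·366 = 1464 and O_K = ℤ[√366].
disc(K) = 1464 = 3·488, so p = 3 is ramified.

ramified — (3) = 𝔭²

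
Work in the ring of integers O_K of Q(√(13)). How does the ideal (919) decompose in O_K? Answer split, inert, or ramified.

13 mod 4 = 1, hence disc K = 13 and O_K = ℤ[(1+√13)/2].
disc(K) = 13 is not divisible by 919; 919 is unramified.
(13/919) = 13^459 mod 919 = 1, giving Legendre symbol 1.
d is a quadratic residue mod p, hence 919 splits in O_K.

p splits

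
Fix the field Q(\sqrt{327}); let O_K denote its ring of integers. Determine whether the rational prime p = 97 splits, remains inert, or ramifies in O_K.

split — (97) = 𝔭₁𝔭₂ with 𝔭₁ ≠ 𝔭₂

327 mod 4 = 3, hence disc K = 4·327 = 1308 and O_K = ℤ[√327].
97 ∤ 1308, so 97 is unramified.
Legendre symbol by Euler's criterion: (327/97) ≡ 327^48 ≡ 1 (mod 97), i.e. (327/97) = 1.
(327/97) = 1, so 97 splits.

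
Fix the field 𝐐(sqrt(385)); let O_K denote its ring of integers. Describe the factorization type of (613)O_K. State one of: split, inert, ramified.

split — (613) = 𝔭₁𝔭₂ with 𝔭₁ ≠ 𝔭₂

385 mod 4 = 1, hence disc K = 385 and O_K = ℤ[(1+√385)/2].
Since gcd(613, 385) = 1 the prime 613 does not ramify.
Legendre symbol by Euler's criterion: (385/613) ≡ 385^306 ≡ 1 (mod 613), i.e. (385/613) = 1.
(385/613) = 1, so 613 splits.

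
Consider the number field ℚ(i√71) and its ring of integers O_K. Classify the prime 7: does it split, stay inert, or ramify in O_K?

d = -71 ≡ 1 (mod 4), so O_K = ℤ[(1+√-71)/2] and disc(K) = d = -71.
disc(K) = -71 is not divisible by 7; 7 is unramified.
Compute (-71/7) via Euler: 6^((7-1)/2) mod 7 = 6, so (-71/7) = -1.
Legendre symbol -1 ⇒ 7 is inert.

inert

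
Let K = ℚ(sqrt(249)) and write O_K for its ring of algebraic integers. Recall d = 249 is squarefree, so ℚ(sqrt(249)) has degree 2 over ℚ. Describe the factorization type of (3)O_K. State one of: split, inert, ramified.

p ramifies

Since 249 ≡ 1 mod 4, the ring of integers is ℤ[(1+√249)/2] with discriminant 249.
3 divides disc(K) = 249, so 3 ramifies.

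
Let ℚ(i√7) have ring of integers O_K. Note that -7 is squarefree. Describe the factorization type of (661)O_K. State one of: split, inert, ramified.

inert

Since -7 ≡ 1 mod 4, the ring of integers is ℤ[(1+√-7)/2] with discriminant -7.
Since gcd(661, -7) = 1 the prime 661 does not ramify.
Legendre symbol by Euler's criterion: (-7/661) ≡ (-7)^330 ≡ 660 (mod 661), i.e. (-7/661) = -1.
Legendre symbol -1 ⇒ 661 is inert.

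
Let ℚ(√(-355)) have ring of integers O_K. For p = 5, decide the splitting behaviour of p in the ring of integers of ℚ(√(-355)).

Since -355 ≡ 1 mod 4, the ring of integers is ℤ[(1+√-355)/2] with discriminant -355.
5 divides disc(K) = -355, so 5 ramifies.

ramified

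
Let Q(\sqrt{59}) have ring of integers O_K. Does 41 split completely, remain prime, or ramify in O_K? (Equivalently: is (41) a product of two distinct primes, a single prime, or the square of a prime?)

d = 59 ≡ 3 (mod 4), so O_K = ℤ[√59] and disc(K) = 4d = 236.
disc(K) = 236 is not divisible by 41; 41 is unramified.
Euler's criterion: 59^20 mod 41 = 1. Thus (59|41) = 1.
(59/41) = 1, so 41 splits.

41 splits in O_K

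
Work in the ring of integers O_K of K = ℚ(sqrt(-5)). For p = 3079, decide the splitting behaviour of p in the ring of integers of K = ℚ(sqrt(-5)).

d = -5 ≡ 3 (mod 4), so O_K = ℤ[√-5] and disc(K) = 4d = -20.
Since gcd(3079, -20) = 1 the prime 3079 does not ramify.
Legendre symbol by Euler's criterion: (-5/3079) ≡ (-5)^1539 ≡ 3078 (mod 3079), i.e. (-5/3079) = -1.
d is a non-residue mod p, hence 3079 remains inert in O_K.

inert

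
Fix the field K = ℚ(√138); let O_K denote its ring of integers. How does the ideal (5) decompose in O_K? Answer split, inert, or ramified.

inert — (5) stays prime in O_K

Since 138 ≢ 1 mod 4, the ring of integers is ℤ[√138] with discriminant 4·138 = 552.
5 ∤ 552, so 5 is unramified.
Compute (138/5) via Euler: 3^((5-1)/2) mod 5 = 4, so (138/5) = -1.
d is a non-residue mod p, hence 5 remains inert in O_K.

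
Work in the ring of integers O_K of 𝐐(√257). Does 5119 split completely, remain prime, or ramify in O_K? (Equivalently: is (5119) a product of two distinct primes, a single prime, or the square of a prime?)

Since 257 ≡ 1 mod 4, the ring of integers is ℤ[(1+√257)/2] with discriminant 257.
Since gcd(5119, 257) = 1 the prime 5119 does not ramify.
(257/5119) = 257^2559 mod 5119 = 1, giving Legendre symbol 1.
(257/5119) = 1, so 5119 splits.

split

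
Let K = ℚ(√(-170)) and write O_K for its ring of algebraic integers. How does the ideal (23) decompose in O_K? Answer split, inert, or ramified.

-170 mod 4 = 2, hence disc K = 4·(-170) = -680 and O_K = ℤ[√-170].
disc(K) = -680 is not divisible by 23; 23 is unramified.
(-170/23) = 14^11 mod 23 = 22, giving Legendre symbol -1.
d is a non-residue mod p, hence 23 remains inert in O_K.

inert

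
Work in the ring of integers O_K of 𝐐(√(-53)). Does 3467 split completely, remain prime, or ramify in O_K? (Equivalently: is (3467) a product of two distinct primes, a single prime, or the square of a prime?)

splits completely

-53 mod 4 = 3, hence disc K = 4·(-53) = -212 and O_K = ℤ[√-53].
disc(K) = -212 is not divisible by 3467; 3467 is unramified.
Legendre symbol by Euler's criterion: (-53/3467) ≡ (-53)^1733 ≡ 1 (mod 3467), i.e. (-53/3467) = 1.
d is a quadratic residue mod p, hence 3467 splits in O_K.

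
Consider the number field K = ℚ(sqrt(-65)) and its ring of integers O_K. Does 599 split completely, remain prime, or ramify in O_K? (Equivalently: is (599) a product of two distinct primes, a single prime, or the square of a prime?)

d = -65 ≡ 3 (mod 4), so O_K = ℤ[√-65] and disc(K) = 4d = -260.
Since gcd(599, -260) = 1 the prime 599 does not ramify.
Compute (-65/599) via Euler: 534^((599-1)/2) mod 599 = 598, so (-65/599) = -1.
d is a non-residue mod p, hence 599 remains inert in O_K.

inert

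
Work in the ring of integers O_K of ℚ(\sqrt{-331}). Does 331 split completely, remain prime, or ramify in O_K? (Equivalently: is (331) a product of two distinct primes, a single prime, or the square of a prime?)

ramified

Since -331 ≡ 1 mod 4, the ring of integers is ℤ[(1+√-331)/2] with discriminant -331.
Ramification test: 331 | -331. The prime 331 ramifies in K.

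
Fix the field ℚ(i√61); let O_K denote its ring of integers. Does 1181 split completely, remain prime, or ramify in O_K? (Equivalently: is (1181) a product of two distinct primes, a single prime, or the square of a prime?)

1181 splits in O_K

-61 mod 4 = 3, hence disc K = 4·(-61) = -244 and O_K = ℤ[√-61].
1181 ∤ -244, so 1181 is unramified.
Euler's criterion: (-61)^590 mod 1181 = 1. Thus (-61|1181) = 1.
Legendre symbol 1 ⇒ 1181 is split.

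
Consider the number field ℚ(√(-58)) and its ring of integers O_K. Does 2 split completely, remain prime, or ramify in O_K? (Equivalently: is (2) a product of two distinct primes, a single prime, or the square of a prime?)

-58 mod 4 = 2, hence disc K = 4·(-58) = -232 and O_K = ℤ[√-58].
Ramification test: 2 | -232. The prime 2 ramifies in K.

ramifies in O_K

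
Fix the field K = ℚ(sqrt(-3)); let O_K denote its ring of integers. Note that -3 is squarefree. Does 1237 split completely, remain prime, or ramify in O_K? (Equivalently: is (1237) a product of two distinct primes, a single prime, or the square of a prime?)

splits completely

-3 mod 4 = 1, hence disc K = -3 and O_K = ℤ[(1+√-3)/2].
Since gcd(1237, -3) = 1 the prime 1237 does not ramify.
Euler's criterion: (-3)^618 mod 1237 = 1. Thus (-3|1237) = 1.
(-3/1237) = 1, so 1237 splits.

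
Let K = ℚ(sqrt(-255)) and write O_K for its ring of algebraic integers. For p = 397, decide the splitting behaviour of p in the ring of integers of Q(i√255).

d = -255 ≡ 1 (mod 4), so O_K = ℤ[(1+√-255)/2] and disc(K) = d = -255.
Since gcd(397, -255) = 1 the prime 397 does not ramify.
(-255/397) = 142^198 mod 397 = 1, giving Legendre symbol 1.
Legendre symbol 1 ⇒ 397 is split.

split — (397) = 𝔭₁𝔭₂ with 𝔭₁ ≠ 𝔭₂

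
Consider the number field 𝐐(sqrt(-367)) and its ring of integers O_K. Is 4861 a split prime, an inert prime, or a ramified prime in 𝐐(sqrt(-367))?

remains prime (inert)

Since -367 ≡ 1 mod 4, the ring of integers is ℤ[(1+√-367)/2] with discriminant -367.
4861 ∤ -367, so 4861 is unramified.
(-367/4861) = 4494^2430 mod 4861 = 4860, giving Legendre symbol -1.
Legendre symbol -1 ⇒ 4861 is inert.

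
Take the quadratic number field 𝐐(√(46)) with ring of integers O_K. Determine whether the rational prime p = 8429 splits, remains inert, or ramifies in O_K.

46 mod 4 = 2, hence disc K = 4·46 = 184 and O_K = ℤ[√46].
disc(K) = 184 is not divisible by 8429; 8429 is unramified.
Legendre symbol by Euler's criterion: (46/8429) ≡ 46^4214 ≡ 1 (mod 8429), i.e. (46/8429) = 1.
d is a quadratic residue mod p, hence 8429 splits in O_K.

8429 splits in O_K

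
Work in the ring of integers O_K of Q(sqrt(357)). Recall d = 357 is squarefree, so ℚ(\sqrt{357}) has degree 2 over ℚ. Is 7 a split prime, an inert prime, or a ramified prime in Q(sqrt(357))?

Since 357 ≡ 1 mod 4, the ring of integers is ℤ[(1+√357)/2] with discriminant 357.
Ramification test: 7 | 357. The prime 7 ramifies in K.

7 is ramified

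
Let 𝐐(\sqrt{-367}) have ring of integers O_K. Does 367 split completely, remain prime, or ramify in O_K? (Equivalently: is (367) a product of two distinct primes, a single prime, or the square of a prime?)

ramified — (367) = 𝔭²

d = -367 ≡ 1 (mod 4), so O_K = ℤ[(1+√-367)/2] and disc(K) = d = -367.
disc(K) = -367 = 367·(-1), so p = 367 is ramified.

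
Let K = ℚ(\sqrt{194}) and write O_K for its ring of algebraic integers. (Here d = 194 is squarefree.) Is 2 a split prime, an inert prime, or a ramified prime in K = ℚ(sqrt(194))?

ramifies in O_K

194 mod 4 = 2, hence disc K = 4·194 = 776 and O_K = ℤ[√194].
2 divides disc(K) = 776, so 2 ramifies.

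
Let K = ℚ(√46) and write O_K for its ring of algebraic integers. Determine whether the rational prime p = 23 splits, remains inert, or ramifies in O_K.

d = 46 ≡ 2 (mod 4), so O_K = ℤ[√46] and disc(K) = 4d = 184.
23 divides disc(K) = 184, so 23 ramifies.

ramifies in O_K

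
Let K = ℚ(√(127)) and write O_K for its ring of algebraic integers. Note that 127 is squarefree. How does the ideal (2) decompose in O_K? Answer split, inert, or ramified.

127 mod 4 = 3, hence disc K = 4·127 = 508 and O_K = ℤ[√127].
Ramification test: 2 | 508. The prime 2 ramifies in K.

ramified — (2) = 𝔭²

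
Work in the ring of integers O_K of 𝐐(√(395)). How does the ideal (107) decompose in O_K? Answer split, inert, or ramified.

107 remains inert

Since 395 ≢ 1 mod 4, the ring of integers is ℤ[√395] with discriminant 4·395 = 1580.
disc(K) = 1580 is not divisible by 107; 107 is unramified.
(395/107) = 74^53 mod 107 = 106, giving Legendre symbol -1.
(395/107) = -1, so 107 is inert.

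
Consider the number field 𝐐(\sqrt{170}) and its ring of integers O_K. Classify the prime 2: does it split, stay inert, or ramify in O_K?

ramified — (2) = 𝔭²

Since 170 ≢ 1 mod 4, the ring of integers is ℤ[√170] with discriminant 4·170 = 680.
Ramification test: 2 | 680. The prime 2 ramifies in K.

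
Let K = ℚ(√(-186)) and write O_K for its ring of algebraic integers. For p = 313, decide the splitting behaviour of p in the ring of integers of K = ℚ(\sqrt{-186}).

remains prime (inert)

-186 mod 4 = 2, hence disc K = 4·(-186) = -744 and O_K = ℤ[√-186].
Since gcd(313, -744) = 1 the prime 313 does not ramify.
Legendre symbol by Euler's criterion: (-186/313) ≡ (-186)^156 ≡ 312 (mod 313), i.e. (-186/313) = -1.
d is a non-residue mod p, hence 313 remains inert in O_K.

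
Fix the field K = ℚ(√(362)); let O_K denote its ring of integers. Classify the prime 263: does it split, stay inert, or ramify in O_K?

263 splits in O_K

362 mod 4 = 2, hence disc K = 4·362 = 1448 and O_K = ℤ[√362].
263 ∤ 1448, so 263 is unramified.
(362/263) = 99^131 mod 263 = 1, giving Legendre symbol 1.
Legendre symbol 1 ⇒ 263 is split.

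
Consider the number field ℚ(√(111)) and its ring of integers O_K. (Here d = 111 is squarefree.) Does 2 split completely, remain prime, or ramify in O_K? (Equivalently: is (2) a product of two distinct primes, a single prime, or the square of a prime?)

Since 111 ≢ 1 mod 4, the ring of integers is ℤ[√111] with discriminant 4·111 = 444.
Ramification test: 2 | 444. The prime 2 ramifies in K.

p ramifies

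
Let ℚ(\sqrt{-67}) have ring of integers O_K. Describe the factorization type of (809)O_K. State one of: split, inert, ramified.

Since -67 ≡ 1 mod 4, the ring of integers is ℤ[(1+√-67)/2] with discriminant -67.
disc(K) = -67 is not divisible by 809; 809 is unramified.
Euler's criterion: (-67)^404 mod 809 = 808. Thus (-67|809) = -1.
Legendre symbol -1 ⇒ 809 is inert.

809 remains inert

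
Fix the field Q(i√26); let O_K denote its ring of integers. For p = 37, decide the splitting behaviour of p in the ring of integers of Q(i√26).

-26 mod 4 = 2, hence disc K = 4·(-26) = -104 and O_K = ℤ[√-26].
37 ∤ -104, so 37 is unramified.
(-26/37) = 11^18 mod 37 = 1, giving Legendre symbol 1.
d is a quadratic residue mod p, hence 37 splits in O_K.

split — (37) = 𝔭₁𝔭₂ with 𝔭₁ ≠ 𝔭₂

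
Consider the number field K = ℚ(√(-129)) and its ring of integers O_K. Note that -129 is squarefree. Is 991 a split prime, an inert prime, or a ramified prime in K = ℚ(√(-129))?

split

-129 mod 4 = 3, hence disc K = 4·(-129) = -516 and O_K = ℤ[√-129].
Since gcd(991, -516) = 1 the prime 991 does not ramify.
Legendre symbol by Euler's criterion: (-129/991) ≡ (-129)^495 ≡ 1 (mod 991), i.e. (-129/991) = 1.
d is a quadratic residue mod p, hence 991 splits in O_K.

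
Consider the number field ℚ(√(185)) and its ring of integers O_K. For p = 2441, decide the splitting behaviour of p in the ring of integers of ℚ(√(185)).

splits completely

d = 185 ≡ 1 (mod 4), so O_K = ℤ[(1+√185)/2] and disc(K) = d = 185.
Since gcd(2441, 185) = 1 the prime 2441 does not ramify.
(185/2441) = 185^1220 mod 2441 = 1, giving Legendre symbol 1.
Legendre symbol 1 ⇒ 2441 is split.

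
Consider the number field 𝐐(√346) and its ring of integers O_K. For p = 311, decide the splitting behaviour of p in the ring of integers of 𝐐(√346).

346 mod 4 = 2, hence disc K = 4·346 = 1384 and O_K = ℤ[√346].
Since gcd(311, 1384) = 1 the prime 311 does not ramify.
Legendre symbol by Euler's criterion: (346/311) ≡ 346^155 ≡ 1 (mod 311), i.e. (346/311) = 1.
(346/311) = 1, so 311 splits.

split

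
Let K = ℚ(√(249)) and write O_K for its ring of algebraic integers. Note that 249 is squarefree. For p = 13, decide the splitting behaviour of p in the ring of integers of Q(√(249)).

13 remains inert

Since 249 ≡ 1 mod 4, the ring of integers is ℤ[(1+√249)/2] with discriminant 249.
13 ∤ 249, so 13 is unramified.
Euler's criterion: 249^6 mod 13 = 12. Thus (249|13) = -1.
(249/13) = -1, so 13 is inert.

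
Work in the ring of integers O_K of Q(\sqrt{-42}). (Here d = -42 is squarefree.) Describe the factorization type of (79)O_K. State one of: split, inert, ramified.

inert — (79) stays prime in O_K

Since -42 ≢ 1 mod 4, the ring of integers is ℤ[√-42] with discriminant 4·(-42) = -168.
disc(K) = -168 is not divisible by 79; 79 is unramified.
Compute (-42/79) via Euler: 37^((79-1)/2) mod 79 = 78, so (-42/79) = -1.
Legendre symbol -1 ⇒ 79 is inert.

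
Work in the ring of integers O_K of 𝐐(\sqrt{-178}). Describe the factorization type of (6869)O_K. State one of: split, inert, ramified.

Since -178 ≢ 1 mod 4, the ring of integers is ℤ[√-178] with discriminant 4·(-178) = -712.
disc(K) = -712 is not divisible by 6869; 6869 is unramified.
Compute (-178/6869) via Euler: 6691^((6869-1)/2) mod 6869 = 6868, so (-178/6869) = -1.
d is a non-residue mod p, hence 6869 remains inert in O_K.

6869 remains inert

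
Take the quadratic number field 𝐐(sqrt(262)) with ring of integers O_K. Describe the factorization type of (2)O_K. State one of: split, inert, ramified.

ramifies in O_K

d = 262 ≡ 2 (mod 4), so O_K = ℤ[√262] and disc(K) = 4d = 1048.
disc(K) = 1048 = 2·524, so p = 2 is ramified.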